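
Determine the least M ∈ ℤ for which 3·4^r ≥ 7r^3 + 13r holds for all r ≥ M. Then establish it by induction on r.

At r = 3: 192 < 228, so the inequality fails and M ≥ 4. We prove 3·4^r ≥ 7r^3 + 13r for all r ≥ 4.
When r = 4: 3·4^r = 768 and 7r^3 + 13r = 500, so 768 ≥ 500.
Inductive step: suppose the statement holds for some p ≥ 4, so 3·4^p ≥ 7p^3 + 13p.
Then 3·4^(p + 1) = 4·(3·4^p) ≥ 4·(7p^3 + 13p).
Also, for p ≥ 4 we have 4·(7p^3 + 13p) ≥ 7(p+1)^3 + 13(p+1), since 4·(7p^3 + 13p) − (7(p+1)^3 + 13(p+1)) = 21p^3 - 21p^2 + 18p - 20, which is nonnegative for all p ≥ 4.
Combining, 3·4^(p + 1) ≥ 7(p+1)^3 + 13(p+1).
By the principle of mathematical induction, the result holds for all r ≥ 4.
Hence the smallest such M is 4.

M = 4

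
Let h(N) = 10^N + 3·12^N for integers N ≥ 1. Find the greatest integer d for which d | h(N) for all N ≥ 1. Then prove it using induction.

d = 2

Computing the first values: h(1) = 46 and h(2) = 532; gcd(46, 532) = 2, so d ≤ 2.
We prove 2 | 10^N + 3·12^N for all N ≥ 1 by induction on N.
Base case (N = 1): h(1) = 46 = 2·(23), so 2 | h(1).
Suppose the result is true for N = r, i.e. 2 | h(r). Then
h(r+1) − 12·h(r) = (10^(r+1) + 3·12^(r+1)) − 12·(10^r + 3·12^r) = (1)·10^r·(10 − 12) = (-2)·10^r. Since 2 | h(r) by the inductive hypothesis, 2 | 12·h(r); and 2 | -2 since -2 = 2·-1. Therefore 2 | h(r+1).
By induction, the statement is established for all N ≥ 1.
Therefore the largest such d is 2.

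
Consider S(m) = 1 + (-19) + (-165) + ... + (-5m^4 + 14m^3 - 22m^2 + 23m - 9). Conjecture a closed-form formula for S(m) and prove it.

We claim S(m) = -m(m^4 - m^3 + 2m^2 - 4m + 1) for all m ≥ 1.
Base case (m = 1): S(1) = 1, and the closed form gives 1. They agree.
For the inductive step, assume it holds for an arbitrary r ≥ 1, so S(r) = r(-r^4 + r^3 - 2r^2 + 4r - 1).
Then S(r+1) = S(r) + (-5r^4 - 6r^3 - 10r^2 + r + 1) = (r(-r^4 + r^3 - 2r^2 + 4r - 1)) + (-5r^4 - 6r^3 - 10r^2 + r + 1).
Simplifying, S(r+1) = -(r + 1)(r^4 + 3r^3 + 5r^2 + r - 1) = -(r+1)((r+1)^4 - (r+1)^3 + 2(r+1)^2 - 4(r+1) + 1),
which is the closed form with m = r+1.
Hence, by induction on m, the claim holds for every m ≥ 1.

S(m) = -m(m^4 - m^3 + 2m^2 - 4m + 1)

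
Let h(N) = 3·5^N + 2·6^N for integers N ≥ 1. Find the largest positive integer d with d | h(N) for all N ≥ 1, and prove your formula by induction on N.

Computing the first values: h(1) = 27 and h(2) = 147; gcd(27, 147) = 3, so d ≤ 3.
We prove 3 | 3·5^N + 2·6^N for all N ≥ 1 by induction on N.
For the base case N = 1: h(1) = 27 = 3·(9), so 3 | h(1).
For the inductive step, assume it holds for an arbitrary j ≥ 1, i.e. 3 | h(j). Then
h(j+1) − 6·h(j) = (3·5^(j+1) + 2·6^(j+1)) − 6·(3·5^j + 2·6^j) = (3)·5^j·(5 − 6) = (-3)·5^j. Since 3 | h(j) by the inductive hypothesis, 3 | 6·h(j); and 3 | -3 since -3 = 3·-1. Therefore 3 | h(j+1).
By induction, the statement is established for all N ≥ 1.
Therefore the largest such d is 3.

d = 3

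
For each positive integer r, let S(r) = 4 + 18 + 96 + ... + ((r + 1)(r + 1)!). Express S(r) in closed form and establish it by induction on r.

We claim S(r) = (r + 2)! - 2 for all r ≥ 1.
For the base case r = 1: S(1) = 4, and the closed form gives 4. They agree.
For the inductive step, assume it holds for an arbitrary k ≥ 1, so S(k) = (k + 2)! - 2.
Then S(k+1) = S(k) + ((k + 2)(k + 2)!) = ((k + 2)! - 2) + ((k + 2)(k + 2)!).
Simplifying, S(k+1) = ((k+1) + 2)! - 2,
which is the closed form with r = k+1.
This completes the induction.

S(r) = (r + 2)! - 2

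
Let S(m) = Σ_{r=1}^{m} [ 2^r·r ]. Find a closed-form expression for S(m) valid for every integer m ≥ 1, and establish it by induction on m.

We claim S(m) = 2·2^m(m - 1) + 2 for all m ≥ 1.
When m = 1: S(1) = 2, and the closed form gives 2. They agree.
Inductive step: suppose the statement holds for some r ≥ 1, so S(r) = 2·2^r(r - 1) + 2.
Then S(r+1) = S(r) + (2^(r + 1)(r + 1)) = (2·2^r(r - 1) + 2) + (2^(r + 1)(r + 1)).
Simplifying, S(r+1) = 4·2^r·r + 2 = 2·2^(r+1)((r+1) - 1) + 2,
which is the closed form with m = r+1.
Hence, by induction on m, the claim holds for every m ≥ 1.

S(m) = 2·2^m(m - 1) + 2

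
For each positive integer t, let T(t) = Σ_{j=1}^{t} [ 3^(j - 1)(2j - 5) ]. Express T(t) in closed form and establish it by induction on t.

We claim T(t) = 3^t(t - 3) + 3 for all t ≥ 1.
Base step (t = 1): T(1) = -3, and the closed form gives -3. They agree.
Suppose the result is true for t = j, so T(j) = 3^j(j - 3) + 3.
Then T(j+1) = T(j) + (3^j(2j - 3)) = (3^j(j - 3) + 3) + (3^j(2j - 3)).
Simplifying, T(j+1) = 3·3^j·j - 6·3^j + 3 = 3^(j+1)((j+1) - 3) + 3,
which is the closed form with t = j+1.
By induction, the statement is established for all t ≥ 1.

T(t) = 3^t(t - 3) + 3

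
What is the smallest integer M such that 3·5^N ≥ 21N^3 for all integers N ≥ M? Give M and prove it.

At N = 3: 375 < 567, so the inequality fails and M ≥ 4. We prove 3·5^N ≥ 21N^3 for all N ≥ 4.
When N = 4: 3·5^N = 1875 and 21N^3 = 1344, so 1875 ≥ 1344.
For the inductive step, assume it holds for an arbitrary r ≥ 4, so 3·5^r ≥ 21r^3.
Then 3·5^(r + 1) = 5·(3·5^r) ≥ 5·(21r^3).
Also, for r ≥ 4 we have 5·(21r^3) ≥ 21(r+1)^3, since 5 ≥ (1 + 1/r)^3 for all r ≥ 4.
Combining, 3·5^(r + 1) ≥ 21(r+1)^3.
By induction, the statement is established for all N ≥ 4.
Hence the smallest such M is 4.

M = 4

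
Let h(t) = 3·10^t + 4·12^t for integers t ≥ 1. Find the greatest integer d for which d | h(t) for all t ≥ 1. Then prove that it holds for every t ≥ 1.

Computing the first values: h(1) = 78 and h(2) = 876; gcd(78, 876) = 6, so d ≤ 6.
We prove 6 | 3·10^t + 4·12^t for all t ≥ 1 by induction on t.
When t = 1: h(1) = 78 = 6·(13), so 6 | h(1).
Inductive step: assume the claim holds for t = k, i.e. 6 | h(k). Then
h(k+1) − 12·h(k) = (3·10^(k+1) + 4·12^(k+1)) − 12·(3·10^k + 4·12^k) = (3)·10^k·(10 − 12) = (-6)·10^k. Since 6 | h(k) by the inductive hypothesis, 6 | 12·h(k); and 6 | -6 since -6 = 6·-1. Therefore 6 | h(k+1).
This completes the induction.
Therefore the largest such d is 6.

d = 6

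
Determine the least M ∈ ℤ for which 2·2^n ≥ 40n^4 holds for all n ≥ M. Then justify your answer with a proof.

M = 23

At n = 22: 8388608 < 9370240, so the inequality fails and M ≥ 23. We prove 2·2^n ≥ 40n^4 for all n ≥ 23.
Base case (n = 23): 2·2^n = 16777216 and 40n^4 = 11193640, so 16777216 ≥ 11193640.
For the inductive step, assume it holds for an arbitrary r ≥ 23, so 2·2^r ≥ 40r^4.
Then 2·2^(r + 1) = 2·(2·2^r) ≥ 2·(40r^4).
Also, for r ≥ 23 we have 2·(40r^4) ≥ 40(r+1)^4, since 2 ≥ (1 + 1/r)^4 for all r ≥ 23.
Combining, 2·2^(r + 1) ≥ 40(r+1)^4.
By induction, the statement is established for all n ≥ 23.
Hence the smallest such M is 23.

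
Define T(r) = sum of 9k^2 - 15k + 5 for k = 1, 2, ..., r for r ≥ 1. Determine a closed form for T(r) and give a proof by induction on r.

T(r) = r(3r^2 - 3r - 1)

We claim T(r) = r(3r^2 - 3r - 1) for all r ≥ 1.
For the base case r = 1: T(1) = -1, and the closed form gives -1. They agree.
For the inductive step, assume it holds for an arbitrary k ≥ 1, so T(k) = k(3k^2 - 3k - 1).
Then T(k+1) = T(k) + (9k^2 + 3k - 1) = (k(3k^2 - 3k - 1)) + (9k^2 + 3k - 1).
Simplifying, T(k+1) = (k + 1)(3k^2 + 3k - 1) = (k+1)(3(k+1)^2 - 3(k+1) - 1),
which is the closed form with r = k+1.
Hence, by induction on r, the claim holds for every r ≥ 1.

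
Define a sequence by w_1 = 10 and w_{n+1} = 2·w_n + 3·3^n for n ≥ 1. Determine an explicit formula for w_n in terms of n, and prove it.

Computing the first terms: w_1 = 10, w_2 = 29, w_3 = 85. This suggests w_n = 2^(n - 1) + 3^(n + 1).
Base case (n = 1): the formula gives 10 = 10 = w_1.
Suppose the result is true for n = m, so w_m = 2^(m - 1) + 3^(m + 1).
Then w_{m+1} = 2·w_m + 3·3^m = 2·(2^(m - 1) + 3^(m + 1)) + 3·3^m = 2^m + 3^(m + 2) = 2^((m+1) - 1) + 3^((m+1) + 1),
which is the claimed formula at n = m+1.
This completes the induction.

w_n = 2^(n - 1) + 3^(n + 1)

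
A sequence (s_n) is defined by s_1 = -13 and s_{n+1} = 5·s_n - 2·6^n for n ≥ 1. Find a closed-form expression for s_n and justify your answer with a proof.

Computing the first terms: s_1 = -13, s_2 = -77, s_3 = -457. This suggests s_n = -5^(n - 1) - 2·6^n.
Base case (n = 1): the formula gives -13 = -13 = s_1.
Suppose the result is true for n = k, so s_k = -5^(k - 1) - 2·6^k.
Then s_{k+1} = 5·s_k - 2·6^k = 5·(-5^(k - 1) - 2·6^k) - 2·6^k = -5^k - 2·6^(k + 1) = -5^((k+1) - 1) - 2·6^(k+1),
which is the claimed formula at n = k+1.
This completes the induction.

s_n = -5^(n - 1) - 2·6^n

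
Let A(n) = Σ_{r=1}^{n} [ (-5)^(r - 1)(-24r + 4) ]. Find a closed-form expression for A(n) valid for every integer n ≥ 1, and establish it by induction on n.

A(n) = 4(-5)^n·n

We claim A(n) = 4(-5)^n·n for all n ≥ 1.
Base case (n = 1): A(1) = -20, and the closed form gives -20. They agree.
For the inductive step, assume it holds for an arbitrary r ≥ 1, so A(r) = 4(-5)^r·r.
Then A(r+1) = A(r) + ((-5)^r(-24r - 20)) = (4(-5)^r·r) + ((-5)^r(-24r - 20)).
Simplifying, A(r+1) = (-5)^(r + 1)(4r + 4) = 4(-5)^(r+1)·(r+1),
which is the closed form with n = r+1.
Hence, by induction on n, the claim holds for every n ≥ 1.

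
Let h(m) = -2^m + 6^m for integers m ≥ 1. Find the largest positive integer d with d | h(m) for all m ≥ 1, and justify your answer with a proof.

d = 4

Computing the first values: h(1) = 4 and h(2) = 32; gcd(4, 32) = 4, so d ≤ 4.
We prove 4 | -2^m + 6^m for all m ≥ 1 by induction on m.
Base step (m = 1): h(1) = 4 = 4·(1), so 4 | h(1).
Suppose the result is true for m = k, i.e. 4 | h(k). Then
6^{k+1} − 2^{k+1} = 6·6^k − 2·2^k = 6·(6^k − 2^k) + (4)·2^k. The first term is divisible by 4 by the inductive hypothesis, and the second term (4)·2^k is divisible by 4 since 4 | 4. Hence 4 | h(k+1).
By induction, the statement is established for all m ≥ 1.
Therefore the largest such d is 4.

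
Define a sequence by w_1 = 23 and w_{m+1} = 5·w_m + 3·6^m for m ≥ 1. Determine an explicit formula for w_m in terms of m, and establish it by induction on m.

Computing the first terms: w_1 = 23, w_2 = 133, w_3 = 773. This suggests w_m = 5^m + 3·6^m.
Base step (m = 1): the formula gives 23 = 23 = w_1.
For the inductive step, assume it holds for an arbitrary k ≥ 1, so w_k = 5^k + 3·6^k.
Then w_{k+1} = 5·w_k + 3·6^k = 5·(5^k + 3·6^k) + 3·6^k = 5^(k + 1) + 3·6^(k + 1),
which is the claimed formula at m = k+1.
This completes the induction.

w_m = 5^m + 3·6^m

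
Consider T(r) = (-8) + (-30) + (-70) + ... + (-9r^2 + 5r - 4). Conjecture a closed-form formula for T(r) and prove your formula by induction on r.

We claim T(r) = -r(3r^2 + 2r + 3) for all r ≥ 1.
Base step (r = 1): T(1) = -8, and the closed form gives -8. They agree.
For the inductive step, assume it holds for an arbitrary k ≥ 1, so T(k) = k(-3k^2 - 2k - 3).
Then T(k+1) = T(k) + (5k - 9(k + 1)^2 + 1) = (k(-3k^2 - 2k - 3)) + (5k - 9(k + 1)^2 + 1).
Simplifying, T(k+1) = -(k + 1)(3k^2 + 8k + 8) = -(k+1)(3(k+1)^2 + 2(k+1) + 3),
which is the closed form with r = k+1.
Hence, by induction on r, the claim holds for every r ≥ 1.

T(r) = -r(3r^2 + 2r + 3)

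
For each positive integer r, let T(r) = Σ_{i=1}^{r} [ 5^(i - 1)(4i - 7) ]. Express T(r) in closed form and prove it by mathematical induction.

T(r) = 5^r(r - 2) + 2

We claim T(r) = 5^r(r - 2) + 2 for all r ≥ 1.
For the base case r = 1: T(1) = -3, and the closed form gives -3. They agree.
Suppose the result is true for r = i, so T(i) = 5^i(i - 2) + 2.
Then T(i+1) = T(i) + (5^i(4i - 3)) = (5^i(i - 2) + 2) + (5^i(4i - 3)).
Simplifying, T(i+1) = 5^(i + 1)i - 5^(i + 1) + 2 = 5^(i+1)((i+1) - 2) + 2,
which is the closed form with r = i+1.
Hence, by induction on r, the claim holds for every r ≥ 1.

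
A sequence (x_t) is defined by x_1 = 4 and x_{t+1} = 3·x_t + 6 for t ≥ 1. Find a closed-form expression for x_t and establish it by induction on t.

x_t = 7·3^(t - 1) - 3

Computing the first terms: x_1 = 4, x_2 = 18, x_3 = 60. This suggests x_t = 7·3^(t - 1) - 3.
Base case (t = 1): the formula gives 4 = 4 = x_1.
Inductive step: suppose the statement holds for some r ≥ 1, so x_r = 7·3^(r - 1) - 3.
Then x_{r+1} = 3·x_r + 6 = 3·(7·3^(r - 1) - 3) + 6 = 7·3^r - 3 = 7·3^((r+1) - 1) - 3,
which is the claimed formula at t = r+1.
By induction, the statement is established for all t ≥ 1.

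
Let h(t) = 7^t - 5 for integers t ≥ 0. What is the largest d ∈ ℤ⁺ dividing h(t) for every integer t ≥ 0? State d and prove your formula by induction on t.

d = 2

Computing the first values: h(0) = -4 and h(1) = 2; gcd(-4, 2) = 2, so d ≤ 2.
We prove 2 | 7^t - 5 for all t ≥ 0 by induction on t.
Base case (t = 0): h(0) = -4 = 2·(-2), so 2 | h(0).
Inductive step: assume the claim holds for t = i, i.e. 2 | h(i). Then
h(i+1) = 7^(i+1) - 5 = 7·(7^i - 5) + 30 = 7·h(i) + 30. The first term is divisible by 2 by the inductive hypothesis, and 30 is divisible by 2. Hence 2 | h(i+1).
By induction, the statement is established for all t ≥ 0.
Therefore the largest such d is 2.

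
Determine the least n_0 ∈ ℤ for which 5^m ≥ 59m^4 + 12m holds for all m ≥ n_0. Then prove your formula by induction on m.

n_0 = 8

At m = 7: 78125 < 141743, so the inequality fails and n_0 ≥ 8. We prove 5^m ≥ 59m^4 + 12m for all m ≥ 8.
When m = 8: 5^m = 390625 and 59m^4 + 12m = 241760, so 390625 ≥ 241760.
For the inductive step, assume it holds for an arbitrary k ≥ 8, so 5^k ≥ 59k^4 + 12k.
Then 5^(k + 1) = 5·(5^k) ≥ 5·(59k^4 + 12k).
Also, for k ≥ 8 we have 5·(59k^4 + 12k) ≥ 59(k+1)^4 + 12(k+1), since 5·(59k^4 + 12k) − (59(k+1)^4 + 12(k+1)) = 236k^4 - 236k^3 - 354k^2 - 188k - 71, which is nonnegative for all k ≥ 8.
Combining, 5^(k + 1) ≥ 59(k+1)^4 + 12(k+1).
Hence, by induction on m, the claim holds for every m ≥ 8.
Hence the smallest such n_0 is 8.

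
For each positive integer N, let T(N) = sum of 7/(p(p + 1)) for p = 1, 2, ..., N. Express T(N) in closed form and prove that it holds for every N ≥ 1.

T(N) = 7N/(N + 1)

We claim T(N) = 7N/(N + 1) for all N ≥ 1.
Base case (N = 1): T(1) = 7/2, and the closed form gives 7/2. They agree.
For the inductive step, assume it holds for an arbitrary p ≥ 1, so T(p) = 7p/(p + 1).
Then T(p+1) = T(p) + (7/((p + 1)(p + 2))) = (7p/(p + 1)) + (7/((p + 1)(p + 2))).
Simplifying, T(p+1) = 7(p + 1)/(p + 2) = 7(p+1)/((p+1) + 1),
which is the closed form with N = p+1.
Hence, by induction on N, the claim holds for every N ≥ 1.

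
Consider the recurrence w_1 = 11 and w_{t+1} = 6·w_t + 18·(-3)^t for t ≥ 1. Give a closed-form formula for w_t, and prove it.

w_t = -2(-3)^t + 5·6^(t - 1)

Computing the first terms: w_1 = 11, w_2 = 12, w_3 = 234. This suggests w_t = -2(-3)^t + 5·6^(t - 1).
Base step (t = 1): the formula gives 11 = 11 = w_1.
Inductive step: suppose the statement holds for some r ≥ 1, so w_r = -2(-3)^r + 5·6^(r - 1).
Then w_{r+1} = 6·w_r + 18·(-3)^r = 6·(-2(-3)^r + 5·6^(r - 1)) + 18·(-3)^r = -2(-3)^(r + 1) + 5·6^r = -2(-3)^(r+1) + 5·6^((r+1) - 1),
which is the claimed formula at t = r+1.
This completes the induction.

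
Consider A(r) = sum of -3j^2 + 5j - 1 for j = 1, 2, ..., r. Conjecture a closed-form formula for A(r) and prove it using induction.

We claim A(r) = -r(r^2 - r - 1) for all r ≥ 1.
Base case (r = 1): A(1) = 1, and the closed form gives 1. They agree.
Inductive step: assume the claim holds for r = j, so A(j) = j(-j^2 + j + 1).
Then A(j+1) = A(j) + (-3j^2 - j + 1) = (j(-j^2 + j + 1)) + (-3j^2 - j + 1).
Simplifying, A(j+1) = -(j + 1)(j^2 + j - 1) = -(j+1)((j+1)^2 - (j+1) - 1),
which is the closed form with r = j+1.
By induction, the statement is established for all r ≥ 1.

A(r) = -r(r^2 - r - 1)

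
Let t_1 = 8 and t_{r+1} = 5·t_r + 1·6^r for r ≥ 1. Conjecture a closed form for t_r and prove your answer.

Computing the first terms: t_1 = 8, t_2 = 46, t_3 = 266. This suggests t_r = 2·5^(r - 1) + 6^r.
Base case (r = 1): the formula gives 8 = 8 = t_1.
Inductive step: assume the claim holds for r = k, so t_k = 2·5^(k - 1) + 6^k.
Then t_{k+1} = 5·t_k + 1·6^k = 5·(2·5^(k - 1) + 6^k) + 1·6^k = 2·5^k + 6^(k + 1) = 2·5^((k+1) - 1) + 6^(k+1),
which is the claimed formula at r = k+1.
This completes the induction.

t_r = 2·5^(r - 1) + 6^r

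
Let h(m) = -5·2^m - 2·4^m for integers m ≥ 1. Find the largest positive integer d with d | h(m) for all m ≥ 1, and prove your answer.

Computing the first values: h(1) = -18 and h(2) = -52; gcd(-18, -52) = 2, so d ≤ 2.
We prove 2 | -5·2^m - 2·4^m for all m ≥ 1 by induction on m.
Base step (m = 1): h(1) = -18 = 2·(-9), so 2 | h(1).
Suppose the result is true for m = i, i.e. 2 | h(i). Then
h(i+1) − 4·h(i) = (-5·2^(i+1) - 2·4^(i+1)) − 4·(-5·2^i - 2·4^i) = (-5)·2^i·(2 − 4) = (10)·2^i. Since 2 | h(i) by the inductive hypothesis, 2 | 4·h(i); and 2 | 10 since 10 = 2·5. Therefore 2 | h(i+1).
Hence, by induction on m, the claim holds for every m ≥ 1.
Therefore the largest such d is 2.

d = 2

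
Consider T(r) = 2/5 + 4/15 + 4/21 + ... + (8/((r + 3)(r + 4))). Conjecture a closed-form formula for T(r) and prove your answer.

T(r) = 2r/(r + 4)

We claim T(r) = 2r/(r + 4) for all r ≥ 1.
Base case (r = 1): T(1) = 2/5, and the closed form gives 2/5. They agree.
Inductive step: assume the claim holds for r = k, so T(k) = 2k/(k + 4).
Then T(k+1) = T(k) + (8/((k + 4)(k + 5))) = (2k/(k + 4)) + (8/((k + 4)(k + 5))).
Simplifying, T(k+1) = 2(k + 1)/(k + 5) = 2(k+1)/((k+1) + 4),
which is the closed form with r = k+1.
By induction, the statement is established for all r ≥ 1.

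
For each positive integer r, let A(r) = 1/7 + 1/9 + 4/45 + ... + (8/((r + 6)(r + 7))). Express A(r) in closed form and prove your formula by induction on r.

A(r) = 8r/(7(r + 7))

We claim A(r) = 8r/(7(r + 7)) for all r ≥ 1.
When r = 1: A(1) = 1/7, and the closed form gives 1/7. They agree.
Inductive step: suppose the statement holds for some j ≥ 1, so A(j) = 8j/(7(j + 7)).
Then A(j+1) = A(j) + (8/((j + 7)(j + 8))) = (8j/(7(j + 7))) + (8/((j + 7)(j + 8))).
Simplifying, A(j+1) = 8(j + 1)/(7(j + 8)) = 8(j+1)/(7((j+1) + 7)),
which is the closed form with r = j+1.
This completes the induction.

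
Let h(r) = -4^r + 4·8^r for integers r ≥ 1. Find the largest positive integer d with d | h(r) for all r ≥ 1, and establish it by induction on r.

Computing the first values: h(1) = 28 and h(2) = 240; gcd(28, 240) = 4, so d ≤ 4.
We prove 4 | -4^r + 4·8^r for all r ≥ 1 by induction on r.
Base step (r = 1): h(1) = 28 = 4·(7), so 4 | h(1).
Inductive step: assume the claim holds for r = p, i.e. 4 | h(p). Then
h(p+1) − 8·h(p) = (-4^(p+1) + 4·8^(p+1)) − 8·(-4^p + 4·8^p) = (-1)·4^p·(4 − 8) = (4)·4^p. Since 4 | h(p) by the inductive hypothesis, 4 | 8·h(p); and 4 | 4 since 4 = 4·1. Therefore 4 | h(p+1).
This completes the induction.
Therefore the largest such d is 4.

d = 4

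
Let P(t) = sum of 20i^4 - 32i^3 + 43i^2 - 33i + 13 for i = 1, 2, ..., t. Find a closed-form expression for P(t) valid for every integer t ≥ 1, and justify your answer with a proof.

We claim P(t) = t(4t^4 + 2t^3 + 5t^2 - 3t + 3) for all t ≥ 1.
When t = 1: P(1) = 11, and the closed form gives 11. They agree.
Suppose the result is true for t = i, so P(i) = i(4i^4 + 2i^3 + 5i^2 - 3i + 3).
Then P(i+1) = P(i) + (20i^4 + 48i^3 + 67i^2 + 37i + 11) = (i(4i^4 + 2i^3 + 5i^2 - 3i + 3)) + (20i^4 + 48i^3 + 67i^2 + 37i + 11).
Simplifying, P(i+1) = (i + 1)(4i^4 + 18i^3 + 35i^2 + 29i + 11) = (i+1)(4(i+1)^4 + 2(i+1)^3 + 5(i+1)^2 - 3(i+1) + 3),
which is the closed form with t = i+1.
Hence, by induction on t, the claim holds for every t ≥ 1.

P(t) = t(4t^4 + 2t^3 + 5t^2 - 3t + 3)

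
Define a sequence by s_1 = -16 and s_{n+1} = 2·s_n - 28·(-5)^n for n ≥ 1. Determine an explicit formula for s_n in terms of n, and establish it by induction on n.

s_n = 4(-5)^n + 2^(n + 1)

Computing the first terms: s_1 = -16, s_2 = 108, s_3 = -484. This suggests s_n = 4(-5)^n + 2^(n + 1).
Base step (n = 1): the formula gives -16 = -16 = s_1.
Suppose the result is true for n = i, so s_i = 4(-5)^i + 2^(i + 1).
Then s_{i+1} = 2·s_i - 28·(-5)^i = 2·(4(-5)^i + 2^(i + 1)) - 28·(-5)^i = 4(-5)^(i + 1) + 2^(i + 2) = 4(-5)^(i+1) + 2^((i+1) + 1),
which is the claimed formula at n = i+1.
By induction, the statement is established for all n ≥ 1.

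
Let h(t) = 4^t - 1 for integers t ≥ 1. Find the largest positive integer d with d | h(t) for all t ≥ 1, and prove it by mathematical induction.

d = 3

Computing the first values: h(1) = 3 and h(2) = 15; gcd(3, 15) = 3, so d ≤ 3.
We prove 3 | 4^t - 1 for all t ≥ 1 by induction on t.
Base case (t = 1): h(1) = 3 = 3·(1), so 3 | h(1).
Inductive step: suppose the statement holds for some m ≥ 1, i.e. 3 | h(m). Then
4^{m+1} − 1^{m+1} = 4·4^m − 1·1^m = 4·(4^m − 1^m) + (3)·1^m. The first term is divisible by 3 by the inductive hypothesis, and the second term (3)·1^m is divisible by 3 since 3 | 3. Hence 3 | h(m+1).
This completes the induction.
Therefore the largest such d is 3.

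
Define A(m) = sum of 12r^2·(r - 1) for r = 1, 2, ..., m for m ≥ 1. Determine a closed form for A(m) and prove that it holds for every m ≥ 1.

A(m) = m(m - 1)(m + 1)(3m + 2)

We claim A(m) = m(m - 1)(m + 1)(3m + 2) for all m ≥ 1.
When m = 1: A(1) = 0, and the closed form gives 0. They agree.
Inductive step: suppose the statement holds for some r ≥ 1, so A(r) = r(3r^3 + 2r^2 - 3r - 2).
Then A(r+1) = A(r) + (12r(r + 1)^2) = (r(3r^3 + 2r^2 - 3r - 2)) + (12r(r + 1)^2).
Simplifying, A(r+1) = r(r + 1)(r + 2)(3r + 5) = (r+1)((r+1) - 1)((r+1) + 1)(3(r+1) + 2),
which is the closed form with m = r+1.
By induction, the statement is established for all m ≥ 1.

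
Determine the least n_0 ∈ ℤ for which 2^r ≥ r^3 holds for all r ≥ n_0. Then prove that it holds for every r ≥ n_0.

n_0 = 10

At r = 9: 512 < 729, so the inequality fails and n_0 ≥ 10. We prove 2^r ≥ r^3 for all r ≥ 10.
Base case (r = 10): 2^r = 1024 and r^3 = 1000, so 1024 ≥ 1000.
Inductive step: suppose the statement holds for some i ≥ 10, so 2^i ≥ i^3.
Then 2^(i + 1) = 2·(2^i) ≥ 2·(i^3).
Also, for i ≥ 10 we have 2·(i^3) ≥ (i+1)^3, since 2 ≥ (1 + 1/i)^3 for all i ≥ 10.
Combining, 2^(i + 1) ≥ (i+1)^3.
By the principle of mathematical induction, the result holds for all r ≥ 10.
Hence the smallest such n_0 is 10.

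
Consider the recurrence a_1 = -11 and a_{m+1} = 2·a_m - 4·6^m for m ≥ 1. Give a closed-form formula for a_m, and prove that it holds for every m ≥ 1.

Computing the first terms: a_1 = -11, a_2 = -46, a_3 = -236. This suggests a_m = -5·2^(m - 1) - 6^m.
Base case (m = 1): the formula gives -11 = -11 = a_1.
For the inductive step, assume it holds for an arbitrary r ≥ 1, so a_r = -5·2^(r - 1) - 6^r.
Then a_{r+1} = 2·a_r - 4·6^r = 2·(-5·2^(r - 1) - 6^r) - 4·6^r = -5·2^r - 6^(r + 1) = -5·2^((r+1) - 1) - 6^(r+1),
which is the claimed formula at m = r+1.
By induction, the statement is established for all m ≥ 1.

a_m = -5·2^(m - 1) - 6^m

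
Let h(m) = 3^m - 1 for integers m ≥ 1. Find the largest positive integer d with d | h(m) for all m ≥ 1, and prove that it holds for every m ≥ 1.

Computing the first values: h(1) = 2 and h(2) = 8; gcd(2, 8) = 2, so d ≤ 2.
We prove 2 | 3^m - 1 for all m ≥ 1 by induction on m.
Base step (m = 1): h(1) = 2 = 2·(1), so 2 | h(1).
Inductive step: suppose the statement holds for some k ≥ 1, i.e. 2 | h(k). Then
3^{k+1} − 1^{k+1} = 3·3^k − 1·1^k = 3·(3^k − 1^k) + (2)·1^k. The first term is divisible by 2 by the inductive hypothesis, and the second term (2)·1^k is divisible by 2 since 2 | 2. Hence 2 | h(k+1).
By the principle of mathematical induction, the result holds for all m ≥ 1.
Therefore the largest such d is 2.

d = 2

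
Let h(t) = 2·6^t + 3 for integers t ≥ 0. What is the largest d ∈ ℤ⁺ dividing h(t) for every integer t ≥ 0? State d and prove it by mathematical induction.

Computing the first values: h(0) = 5 and h(1) = 15; gcd(5, 15) = 5, so d ≤ 5.
We prove 5 | 2·6^t + 3 for all t ≥ 0 by induction on t.
When t = 0: h(0) = 5 = 5·(1), so 5 | h(0).
Suppose the result is true for t = m, i.e. 5 | h(m). Then
h(m+1) = 2·6^(m+1) + 3 = 6·(2·6^m + 3) - 15 = 6·h(m) - 15. The first term is divisible by 5 by the inductive hypothesis, and -15 is divisible by 5. Hence 5 | h(m+1).
By the principle of mathematical induction, the result holds for all t ≥ 0.
Therefore the largest such d is 5.

d = 5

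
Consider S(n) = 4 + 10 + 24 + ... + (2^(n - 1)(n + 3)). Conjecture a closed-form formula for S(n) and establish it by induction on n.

We claim S(n) = 2^n(n + 2) - 2 for all n ≥ 1.
Base case (n = 1): S(1) = 4, and the closed form gives 4. They agree.
For the inductive step, assume it holds for an arbitrary r ≥ 1, so S(r) = 2^r(r + 2) - 2.
Then S(r+1) = S(r) + (2^r(r + 4)) = (2^r(r + 2) - 2) + (2^r(r + 4)).
Simplifying, S(r+1) = 2·2^r·r + 6·2^r - 2 = 2^(r+1)((r+1) + 2) - 2,
which is the closed form with n = r+1.
By the principle of mathematical induction, the result holds for all n ≥ 1.

S(n) = 2^n(n + 2) - 2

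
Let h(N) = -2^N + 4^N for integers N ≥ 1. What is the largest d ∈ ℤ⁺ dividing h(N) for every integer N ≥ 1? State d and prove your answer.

d = 2

Computing the first values: h(1) = 2 and h(2) = 12; gcd(2, 12) = 2, so d ≤ 2.
We prove 2 | -2^N + 4^N for all N ≥ 1 by induction on N.
Base step (N = 1): h(1) = 2 = 2·(1), so 2 | h(1).
Inductive step: assume the claim holds for N = p, i.e. 2 | h(p). Then
4^{p+1} − 2^{p+1} = 4·4^p − 2·2^p = 4·(4^p − 2^p) + (2)·2^p. The first term is divisible by 2 by the inductive hypothesis, and the second term (2)·2^p is divisible by 2 since 2 | 2. Hence 2 | h(p+1).
By induction, the statement is established for all N ≥ 1.
Therefore the largest such d is 2.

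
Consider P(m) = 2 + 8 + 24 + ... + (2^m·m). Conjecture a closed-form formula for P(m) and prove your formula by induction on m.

P(m) = 2·2^m(m - 1) + 2

We claim P(m) = 2·2^m(m - 1) + 2 for all m ≥ 1.
When m = 1: P(1) = 2, and the closed form gives 2. They agree.
For the inductive step, assume it holds for an arbitrary p ≥ 1, so P(p) = 2·2^p(p - 1) + 2.
Then P(p+1) = P(p) + (2^(p + 1)(p + 1)) = (2·2^p(p - 1) + 2) + (2^(p + 1)(p + 1)).
Simplifying, P(p+1) = 4·2^p·p + 2 = 2·2^(p+1)((p+1) - 1) + 2,
which is the closed form with m = p+1.
By induction, the statement is established for all m ≥ 1.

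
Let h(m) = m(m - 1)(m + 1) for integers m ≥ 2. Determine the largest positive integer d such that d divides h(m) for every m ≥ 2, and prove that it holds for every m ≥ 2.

d = 6

Computing the first values: h(2) = 6 and h(3) = 24; gcd(6, 24) = 6, so d ≤ 6.
We prove 6 | m(m - 1)(m + 1) for all m ≥ 2 by induction on m.
Base step (m = 2): h(2) = 6 = 6·(1), so 6 | h(2).
Inductive step: suppose the statement holds for some i ≥ 2, i.e. 6 | h(i). Then
h(i+1) − h(i) = i·(i+1)·(i+2) − (i-1)·i·(i+1) = i·(i+1)·[(i+2) − (i-1)] = 3·i·(i+1). The product of 2 consecutive integers is divisible by (2)! = 2, so h(i+1) − h(i) is divisible by 3·2 = 6. By the inductive hypothesis 6 | h(i), hence 6 | h(i+1).
This completes the induction.
Therefore the largest such d is 6.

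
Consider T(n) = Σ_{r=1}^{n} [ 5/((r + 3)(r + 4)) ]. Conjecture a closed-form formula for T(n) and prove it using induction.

We claim T(n) = 5n/(4(n + 4)) for all n ≥ 1.
Base case (n = 1): T(1) = 1/4, and the closed form gives 1/4. They agree.
For the inductive step, assume it holds for an arbitrary r ≥ 1, so T(r) = 5r/(4(r + 4)).
Then T(r+1) = T(r) + (5/((r + 4)(r + 5))) = (5r/(4(r + 4))) + (5/((r + 4)(r + 5))).
Simplifying, T(r+1) = 5(r + 1)/(4(r + 5)) = 5(r+1)/(4((r+1) + 4)),
which is the closed form with n = r+1.
By the principle of mathematical induction, the result holds for all n ≥ 1.

T(n) = 5n/(4(n + 4))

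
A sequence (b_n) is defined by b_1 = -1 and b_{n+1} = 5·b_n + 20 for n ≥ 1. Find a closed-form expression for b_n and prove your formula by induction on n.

Computing the first terms: b_1 = -1, b_2 = 15, b_3 = 95. This suggests b_n = 4·5^(n - 1) - 5.
When n = 1: the formula gives -1 = -1 = b_1.
Inductive step: suppose the statement holds for some k ≥ 1, so b_k = 4·5^(k - 1) - 5.
Then b_{k+1} = 5·b_k + 20 = 5·(4·5^(k - 1) - 5) + 20 = 4·5^k - 5 = 4·5^((k+1) - 1) - 5,
which is the claimed formula at n = k+1.
By induction, the statement is established for all n ≥ 1.

b_n = 4·5^(n - 1) - 5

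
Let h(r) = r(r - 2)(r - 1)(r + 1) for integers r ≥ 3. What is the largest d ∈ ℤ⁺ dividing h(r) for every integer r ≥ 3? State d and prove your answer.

Computing the first values: h(3) = 24 and h(4) = 120; gcd(24, 120) = 24, so d ≤ 24.
We prove 24 | r(r - 2)(r - 1)(r + 1) for all r ≥ 3 by induction on r.
Base case (r = 3): h(3) = 24 = 24·(1), so 24 | h(3).
Suppose the result is true for r = m, i.e. 24 | h(m). Then
h(m+1) − h(m) = (m-1)·m·(m+1)·(m+2) − (m-2)·(m-1)·m·(m+1) = (m-1)·m·(m+1)·[(m+2) − (m-2)] = 4·(m-1)·m·(m+1). The product of 3 consecutive integers is divisible by (3)! = 6, so h(m+1) − h(m) is divisible by 4·6 = 24. By the inductive hypothesis 24 | h(m), hence 24 | h(m+1).
By the principle of mathematical induction, the result holds for all r ≥ 3.
Therefore the largest such d is 24.

d = 24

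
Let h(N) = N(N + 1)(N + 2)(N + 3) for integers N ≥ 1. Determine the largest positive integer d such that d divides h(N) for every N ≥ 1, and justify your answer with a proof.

d = 24

Computing the first values: h(1) = 24 and h(2) = 120; gcd(24, 120) = 24, so d ≤ 24.
We prove 24 | N(N + 1)(N + 2)(N + 3) for all N ≥ 1 by induction on N.
For the base case N = 1: h(1) = 24 = 24·(1), so 24 | h(1).
For the inductive step, assume it holds for an arbitrary p ≥ 1, i.e. 24 | h(p). Then
h(p+1) − h(p) = (p+1)·(p+2)·(p+3)·(p+4) − p·(p+1)·(p+2)·(p+3) = (p+1)·(p+2)·(p+3)·[(p+4) − p] = 4·(p+1)·(p+2)·(p+3). The product of 3 consecutive integers is divisible by (3)! = 6, so h(p+1) − h(p) is divisible by 4·6 = 24. By the inductive hypothesis 24 | h(p), hence 24 | h(p+1).
By the principle of mathematical induction, the result holds for all N ≥ 1.
Therefore the largest such d is 24.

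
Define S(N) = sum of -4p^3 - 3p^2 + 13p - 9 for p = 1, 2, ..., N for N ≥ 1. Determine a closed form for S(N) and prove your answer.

We claim S(N) = -N(N^3 + 3N^2 - 4N + 3) for all N ≥ 1.
Base case (N = 1): S(1) = -3, and the closed form gives -3. They agree.
Suppose the result is true for N = p, so S(p) = p(-p^3 - 3p^2 + 4p - 3).
Then S(p+1) = S(p) + (-4p^3 - 15p^2 - 5p - 3) = (p(-p^3 - 3p^2 + 4p - 3)) + (-4p^3 - 15p^2 - 5p - 3).
Simplifying, S(p+1) = -(p + 1)(p^3 + 6p^2 + 5p + 3) = -(p+1)((p+1)^3 + 3(p+1)^2 - 4(p+1) + 3),
which is the closed form with N = p+1.
This completes the induction.

S(N) = -N(N^3 + 3N^2 - 4N + 3)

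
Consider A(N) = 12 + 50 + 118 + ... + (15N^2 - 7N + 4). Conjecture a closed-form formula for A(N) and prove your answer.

We claim A(N) = N(5N^2 + 4N + 3) for all N ≥ 1.
Base case (N = 1): A(1) = 12, and the closed form gives 12. They agree.
For the inductive step, assume it holds for an arbitrary i ≥ 1, so A(i) = i(5i^2 + 4i + 3).
Then A(i+1) = A(i) + (15i^2 + 23i + 12) = (i(5i^2 + 4i + 3)) + (15i^2 + 23i + 12).
Simplifying, A(i+1) = (i + 1)(5i^2 + 14i + 12) = (i+1)(5(i+1)^2 + 4(i+1) + 3),
which is the closed form with N = i+1.
By induction, the statement is established for all N ≥ 1.

A(N) = N(5N^2 + 4N + 3)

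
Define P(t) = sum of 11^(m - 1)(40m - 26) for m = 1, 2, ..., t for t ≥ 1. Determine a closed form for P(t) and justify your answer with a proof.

P(t) = 11^t(4t - 3) + 3

We claim P(t) = 11^t(4t - 3) + 3 for all t ≥ 1.
Base step (t = 1): P(1) = 14, and the closed form gives 14. They agree.
For the inductive step, assume it holds for an arbitrary m ≥ 1, so P(m) = 11^m(4m - 3) + 3.
Then P(m+1) = P(m) + (11^m(40m + 14)) = (11^m(4m - 3) + 3) + (11^m(40m + 14)).
Simplifying, P(m+1) = 44·11^m·m + 11·11^m + 3 = 11^(m+1)(4(m+1) - 3) + 3,
which is the closed form with t = m+1.
By the principle of mathematical induction, the result holds for all t ≥ 1.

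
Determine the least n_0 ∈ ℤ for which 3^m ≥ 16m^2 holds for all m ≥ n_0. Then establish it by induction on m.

n_0 = 6

At m = 5: 243 < 400, so the inequality fails and n_0 ≥ 6. We prove 3^m ≥ 16m^2 for all m ≥ 6.
For the base case m = 6: 3^m = 729 and 16m^2 = 576, so 729 ≥ 576.
For the inductive step, assume it holds for an arbitrary k ≥ 6, so 3^k ≥ 16k^2.
Then 3^(k + 1) = 3·(3^k) ≥ 3·(16k^2).
Also, for k ≥ 6 we have 3·(16k^2) ≥ 16(k+1)^2, since 3 ≥ (1 + 1/k)^2 for all k ≥ 6.
Combining, 3^(k + 1) ≥ 16(k+1)^2.
This completes the induction.
Hence the smallest such n_0 is 6.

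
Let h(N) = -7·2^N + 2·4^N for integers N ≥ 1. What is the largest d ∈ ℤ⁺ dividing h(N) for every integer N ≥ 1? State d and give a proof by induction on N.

Computing the first values: h(1) = -6 and h(2) = 4; gcd(-6, 4) = 2, so d ≤ 2.
We prove 2 | -7·2^N + 2·4^N for all N ≥ 1 by induction on N.
For the base case N = 1: h(1) = -6 = 2·(-3), so 2 | h(1).
Inductive step: suppose the statement holds for some m ≥ 1, i.e. 2 | h(m). Then
h(m+1) − 4·h(m) = (-7·2^(m+1) + 2·4^(m+1)) − 4·(-7·2^m + 2·4^m) = (-7)·2^m·(2 − 4) = (14)·2^m. Since 2 | h(m) by the inductive hypothesis, 2 | 4·h(m); and 2 | 14 since 14 = 2·7. Therefore 2 | h(m+1).
Hence, by induction on N, the claim holds for every N ≥ 1.
Therefore the largest such d is 2.

d = 2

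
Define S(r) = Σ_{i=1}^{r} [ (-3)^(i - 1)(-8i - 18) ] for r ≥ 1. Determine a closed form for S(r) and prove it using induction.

We claim S(r) = (-3)^r(2r + 5) - 5 for all r ≥ 1.
When r = 1: S(1) = -26, and the closed form gives -26. They agree.
Inductive step: suppose the statement holds for some i ≥ 1, so S(i) = (-3)^i(2i + 5) - 5.
Then S(i+1) = S(i) + ((-3)^i(-8i - 26)) = ((-3)^i(2i + 5) - 5) + ((-3)^i(-8i - 26)).
Simplifying, S(i+1) = -6(-3)^i·i - 21(-3)^i - 5 = (-3)^(i+1)(2(i+1) + 5) - 5,
which is the closed form with r = i+1.
Hence, by induction on r, the claim holds for every r ≥ 1.

S(r) = (-3)^r(2r + 5) - 5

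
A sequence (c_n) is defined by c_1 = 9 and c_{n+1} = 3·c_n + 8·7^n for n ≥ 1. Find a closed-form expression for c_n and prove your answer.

c_n = -5·3^(n - 1) + 2·7^n

Computing the first terms: c_1 = 9, c_2 = 83, c_3 = 641. This suggests c_n = -5·3^(n - 1) + 2·7^n.
Base case (n = 1): the formula gives 9 = 9 = c_1.
Inductive step: assume the claim holds for n = r, so c_r = -5·3^(r - 1) + 2·7^r.
Then c_{r+1} = 3·c_r + 8·7^r = 3·(-5·3^(r - 1) + 2·7^r) + 8·7^r = -5·3^r + 2·7^(r + 1) = -5·3^((r+1) - 1) + 2·7^(r+1),
which is the claimed formula at n = r+1.
This completes the induction.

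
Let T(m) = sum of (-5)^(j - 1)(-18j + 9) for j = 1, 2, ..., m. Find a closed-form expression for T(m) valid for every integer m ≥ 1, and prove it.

We claim T(m) = (-5)^m(3m - 1) + 1 for all m ≥ 1.
When m = 1: T(1) = -9, and the closed form gives -9. They agree.
Suppose the result is true for m = j, so T(j) = (-5)^j(3j - 1) + 1.
Then T(j+1) = T(j) + ((-5)^j(-18j - 9)) = ((-5)^j(3j - 1) + 1) + ((-5)^j(-18j - 9)).
Simplifying, T(j+1) = -15(-5)^j·j - 10(-5)^j + 1 = (-5)^(j+1)(3(j+1) - 1) + 1,
which is the closed form with m = j+1.
By induction, the statement is established for all m ≥ 1.

T(m) = (-5)^m(3m - 1) + 1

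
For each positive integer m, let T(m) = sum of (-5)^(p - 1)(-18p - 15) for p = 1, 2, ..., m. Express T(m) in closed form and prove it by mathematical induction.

We claim T(m) = 3(-5)^m(m + 1) - 3 for all m ≥ 1.
Base step (m = 1): T(1) = -33, and the closed form gives -33. They agree.
Inductive step: assume the claim holds for m = p, so T(p) = 3(-5)^p(p + 1) - 3.
Then T(p+1) = T(p) + ((-5)^p(-18p - 33)) = (3(-5)^p(p + 1) - 3) + ((-5)^p(-18p - 33)).
Simplifying, T(p+1) = -15(-5)^p·p - 30(-5)^p - 3 = 3(-5)^(p+1)((p+1) + 1) - 3,
which is the closed form with m = p+1.
By induction, the statement is established for all m ≥ 1.

T(m) = 3(-5)^m(m + 1) - 3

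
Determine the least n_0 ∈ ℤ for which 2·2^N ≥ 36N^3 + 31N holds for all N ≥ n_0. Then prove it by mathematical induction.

At N = 16: 131072 < 147952, so the inequality fails and n_0 ≥ 17. We prove 2·2^N ≥ 36N^3 + 31N for all N ≥ 17.
Base case (N = 17): 2·2^N = 262144 and 36N^3 + 31N = 177395, so 262144 ≥ 177395.
Inductive step: suppose the statement holds for some k ≥ 17, so 2·2^k ≥ 36k^3 + 31k.
Then 2·2^(k + 1) = 2·(2·2^k) ≥ 2·(36k^3 + 31k).
Also, for k ≥ 17 we have 2·(36k^3 + 31k) ≥ 36(k+1)^3 + 31(k+1), since 2·(36k^3 + 31k) − (36(k+1)^3 + 31(k+1)) = 36k^3 - 108k^2 - 77k - 67, which is nonnegative for all k ≥ 17.
Combining, 2·2^(k + 1) ≥ 36(k+1)^3 + 31(k+1).
By induction, the statement is established for all N ≥ 17.
Hence the smallest such n_0 is 17.

n_0 = 17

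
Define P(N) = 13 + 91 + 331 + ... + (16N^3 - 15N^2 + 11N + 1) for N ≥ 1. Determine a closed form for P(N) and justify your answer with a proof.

We claim P(N) = N(4N^3 + 3N^2 + 2N + 4) for all N ≥ 1.
For the base case N = 1: P(1) = 13, and the closed form gives 13. They agree.
For the inductive step, assume it holds for an arbitrary r ≥ 1, so P(r) = r(4r^3 + 3r^2 + 2r + 4).
Then P(r+1) = P(r) + (16r^3 + 33r^2 + 29r + 13) = (r(4r^3 + 3r^2 + 2r + 4)) + (16r^3 + 33r^2 + 29r + 13).
Simplifying, P(r+1) = (r + 1)(4r^3 + 15r^2 + 20r + 13) = (r+1)(4(r+1)^3 + 3(r+1)^2 + 2(r+1) + 4),
which is the closed form with N = r+1.
By induction, the statement is established for all N ≥ 1.

P(N) = N(4N^3 + 3N^2 + 2N + 4)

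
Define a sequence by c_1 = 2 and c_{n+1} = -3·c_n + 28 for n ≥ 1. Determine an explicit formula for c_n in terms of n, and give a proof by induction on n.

c_n = -5(-3)^(n - 1) + 7

Computing the first terms: c_1 = 2, c_2 = 22, c_3 = -38. This suggests c_n = -5(-3)^(n - 1) + 7.
Base case (n = 1): the formula gives 2 = 2 = c_1.
For the inductive step, assume it holds for an arbitrary p ≥ 1, so c_p = -5(-3)^(p - 1) + 7.
Then c_{p+1} = -3·c_p + 28 = -3·(-5(-3)^(p - 1) + 7) + 28 = -5(-3)^p + 7 = -5(-3)^((p+1) - 1) + 7,
which is the claimed formula at n = p+1.
By the principle of mathematical induction, the result holds for all n ≥ 1.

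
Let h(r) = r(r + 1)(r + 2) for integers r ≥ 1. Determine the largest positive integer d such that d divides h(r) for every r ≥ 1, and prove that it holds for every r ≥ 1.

d = 6

Computing the first values: h(1) = 6 and h(2) = 24; gcd(6, 24) = 6, so d ≤ 6.
We prove 6 | r(r + 1)(r + 2) for all r ≥ 1 by induction on r.
Base step (r = 1): h(1) = 6 = 6·(1), so 6 | h(1).
For the inductive step, assume it holds for an arbitrary j ≥ 1, i.e. 6 | h(j). Then
h(j+1) − h(j) = (j+1)·(j+2)·(j+3) − j·(j+1)·(j+2) = (j+1)·(j+2)·[(j+3) − j] = 3·(j+1)·(j+2). The product of 2 consecutive integers is divisible by (2)! = 2, so h(j+1) − h(j) is divisible by 3·2 = 6. By the inductive hypothesis 6 | h(j), hence 6 | h(j+1).
Hence, by induction on r, the claim holds for every r ≥ 1.
Therefore the largest such d is 6.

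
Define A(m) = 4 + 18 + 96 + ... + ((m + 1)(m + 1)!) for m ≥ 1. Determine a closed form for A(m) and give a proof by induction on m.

A(m) = (m + 2)! - 2

We claim A(m) = (m + 2)! - 2 for all m ≥ 1.
Base step (m = 1): A(1) = 4, and the closed form gives 4. They agree.
Inductive step: assume the claim holds for m = i, so A(i) = (i + 2)! - 2.
Then A(i+1) = A(i) + ((i + 2)(i + 2)!) = ((i + 2)! - 2) + ((i + 2)(i + 2)!).
Simplifying, A(i+1) = ((i+1) + 2)! - 2,
which is the closed form with m = i+1.
By the principle of mathematical induction, the result holds for all m ≥ 1.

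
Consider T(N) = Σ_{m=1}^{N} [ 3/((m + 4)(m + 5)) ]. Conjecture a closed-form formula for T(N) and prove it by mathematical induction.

We claim T(N) = 3N/(5(N + 5)) for all N ≥ 1.
Base step (N = 1): T(1) = 1/10, and the closed form gives 1/10. They agree.
Suppose the result is true for N = m, so T(m) = 3m/(5(m + 5)).
Then T(m+1) = T(m) + (3/((m + 5)(m + 6))) = (3m/(5(m + 5))) + (3/((m + 5)(m + 6))).
Simplifying, T(m+1) = 3(m + 1)/(5(m + 6)) = 3(m+1)/(5((m+1) + 5)),
which is the closed form with N = m+1.
By induction, the statement is established for all N ≥ 1.

T(N) = 3N/(5(N + 5))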